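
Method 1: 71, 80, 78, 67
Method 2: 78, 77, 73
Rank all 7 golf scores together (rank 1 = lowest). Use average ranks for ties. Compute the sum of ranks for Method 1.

15.5

Sorted (ascending): 67, 71, 73, 77, 78, 78, 80
The 2 values of 78 occupy positions 5–6 → average rank (5+6)/2 = 5.5.
Method 1 values → pooled ranks: 71→2, 80→7, 78→5.5, 67→1
Rank sum = 2 + 7 + 5.5 + 1 = 15.5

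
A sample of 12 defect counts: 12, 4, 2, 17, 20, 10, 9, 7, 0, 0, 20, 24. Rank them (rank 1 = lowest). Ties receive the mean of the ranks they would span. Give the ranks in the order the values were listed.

8, 4, 3, 9, 10.5, 7, 6, 5, 1.5, 1.5, 10.5, 12

Sorted (ascending): 0, 0, 2, 4, 7, 9, 10, 12, 17, 20, 20, 24
The 2 values of 0 occupy positions 1–2 → average rank (1+2)/2 = 1.5.
The 2 values of 20 occupy positions 10–11 → average rank (10+11)/2 = 10.5.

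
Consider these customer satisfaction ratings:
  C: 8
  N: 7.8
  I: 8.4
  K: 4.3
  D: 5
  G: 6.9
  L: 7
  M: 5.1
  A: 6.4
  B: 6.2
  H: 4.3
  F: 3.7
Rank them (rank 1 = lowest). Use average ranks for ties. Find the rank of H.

2.5

Sorted (ascending): 3.7, 4.3, 4.3, 5, 5.1, 6.2, 6.4, 6.9, 7, 7.8, 8, 8.4
The 2 values of 4.3 occupy positions 2–3 → average rank (2+3)/2 = 2.5.
H has value 4.3 → rank 2.5.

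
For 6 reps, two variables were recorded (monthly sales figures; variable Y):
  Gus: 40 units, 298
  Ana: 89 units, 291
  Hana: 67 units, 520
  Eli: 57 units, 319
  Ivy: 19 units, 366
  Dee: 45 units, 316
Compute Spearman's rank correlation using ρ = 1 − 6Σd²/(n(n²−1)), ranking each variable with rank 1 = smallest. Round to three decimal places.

-0.200

Ranks of variable 1: 2, 6, 5, 4, 1, 3
Ranks of variable 2: 2, 1, 6, 4, 5, 3
d = r₁ − r₂: 0, 5, -1, 0, -4, 0
d²: 0, 25, 1, 0, 16, 0; Σd² = 42
ρ = 1 − 6·42/(6·35) = 1 − 252/210 = -0.200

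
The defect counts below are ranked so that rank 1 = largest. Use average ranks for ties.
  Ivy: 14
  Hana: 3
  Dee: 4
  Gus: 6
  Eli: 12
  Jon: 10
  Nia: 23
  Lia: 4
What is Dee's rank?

6.5

Sorted (descending): 23, 14, 12, 10, 6, 4, 4, 3
The 2 values of 4 occupy positions 6–7 → average rank (6+7)/2 = 6.5.
Dee has value 4 → rank 6.5.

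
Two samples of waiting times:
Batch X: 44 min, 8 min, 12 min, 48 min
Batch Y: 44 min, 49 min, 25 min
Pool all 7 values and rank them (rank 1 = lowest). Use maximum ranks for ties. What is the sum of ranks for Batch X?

14

Sorted (ascending): 8, 12, 25, 44, 44, 48, 49
The 2 values of 44 occupy positions 4–5 → each gets rank 5.
Batch X values → pooled ranks: 44→5, 8→1, 12→2, 48→6
Rank sum = 5 + 1 + 2 + 6 = 14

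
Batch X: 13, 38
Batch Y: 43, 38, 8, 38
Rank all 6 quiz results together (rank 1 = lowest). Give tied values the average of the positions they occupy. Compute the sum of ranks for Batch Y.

15

Sorted (ascending): 8, 13, 38, 38, 38, 43
The 3 values of 38 occupy positions 3–5 → average rank 4.
Batch Y values → pooled ranks: 43→6, 38→4, 8→1, 38→4
Rank sum = 6 + 4 + 1 + 4 = 15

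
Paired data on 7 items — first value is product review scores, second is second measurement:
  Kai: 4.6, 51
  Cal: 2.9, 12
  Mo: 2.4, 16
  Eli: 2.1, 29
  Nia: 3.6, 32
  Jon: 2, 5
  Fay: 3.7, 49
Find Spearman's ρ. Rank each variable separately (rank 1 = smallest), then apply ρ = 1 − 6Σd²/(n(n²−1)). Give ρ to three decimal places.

0.857

Ranks of variable 1: 7, 4, 3, 2, 5, 1, 6
Ranks of variable 2: 7, 2, 3, 4, 5, 1, 6
d = r₁ − r₂: 0, 2, 0, -2, 0, 0, 0
d²: 0, 4, 0, 4, 0, 0, 0; Σd² = 8
ρ = 1 − 6·8/(7·48) = 1 − 48/336 = 0.857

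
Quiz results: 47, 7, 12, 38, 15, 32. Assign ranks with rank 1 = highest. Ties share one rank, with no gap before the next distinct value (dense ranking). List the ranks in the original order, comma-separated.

1, 6, 5, 2, 4, 3

Sorted (descending): 47, 38, 32, 15, 12, 7
No ties — each value takes its position as its rank.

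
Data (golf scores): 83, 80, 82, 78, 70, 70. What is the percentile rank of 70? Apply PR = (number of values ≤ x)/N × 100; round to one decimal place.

N = 6.
Strictly below 70: 0. Equal to 70: 2.
PR = 2/6 × 100 = 33.3

33.3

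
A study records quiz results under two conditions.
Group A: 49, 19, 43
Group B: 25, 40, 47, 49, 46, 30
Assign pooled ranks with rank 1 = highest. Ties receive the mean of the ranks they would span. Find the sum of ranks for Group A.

15.5

Sorted (descending): 49, 49, 47, 46, 43, 40, 30, 25, 19
The 2 values of 49 occupy positions 1–2 → average rank (1+2)/2 = 1.5.
Group A values → pooled ranks: 49→1.5, 19→9, 43→5
Rank sum = 1.5 + 9 + 5 = 15.5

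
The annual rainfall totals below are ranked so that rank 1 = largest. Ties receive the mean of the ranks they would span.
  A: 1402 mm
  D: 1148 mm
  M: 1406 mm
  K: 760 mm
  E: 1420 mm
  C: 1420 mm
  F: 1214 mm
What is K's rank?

Sorted (descending): 1420, 1420, 1406, 1402, 1214, 1148, 760
The 2 values of 1420 occupy positions 1–2 → average rank (1+2)/2 = 1.5.
K has value 760 mm → rank 7.

7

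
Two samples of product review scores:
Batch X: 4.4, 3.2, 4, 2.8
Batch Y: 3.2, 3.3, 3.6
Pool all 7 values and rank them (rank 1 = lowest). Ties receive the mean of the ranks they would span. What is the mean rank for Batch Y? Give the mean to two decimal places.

3.83

Sorted (ascending): 2.8, 3.2, 3.2, 3.3, 3.6, 4, 4.4
The 2 values of 3.2 occupy positions 2–3 → average rank (2+3)/2 = 2.5.
Batch Y values → pooled ranks: 3.2→2.5, 3.3→4, 3.6→5
Mean rank = (2.5 + 4 + 5) / 3 = 3.83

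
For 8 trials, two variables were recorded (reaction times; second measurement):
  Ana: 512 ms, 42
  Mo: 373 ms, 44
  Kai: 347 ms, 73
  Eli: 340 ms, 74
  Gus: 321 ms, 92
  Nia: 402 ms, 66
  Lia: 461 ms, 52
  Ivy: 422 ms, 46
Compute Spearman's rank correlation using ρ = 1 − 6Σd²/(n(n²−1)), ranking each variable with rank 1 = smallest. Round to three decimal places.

-0.833

Ranks of variable 1: 8, 4, 3, 2, 1, 5, 7, 6
Ranks of variable 2: 1, 2, 6, 7, 8, 5, 4, 3
d = r₁ − r₂: 7, 2, -3, -5, -7, 0, 3, 3
d²: 49, 4, 9, 25, 49, 0, 9, 9; Σd² = 154
ρ = 1 − 6·154/(8·63) = 1 − 924/504 = -0.833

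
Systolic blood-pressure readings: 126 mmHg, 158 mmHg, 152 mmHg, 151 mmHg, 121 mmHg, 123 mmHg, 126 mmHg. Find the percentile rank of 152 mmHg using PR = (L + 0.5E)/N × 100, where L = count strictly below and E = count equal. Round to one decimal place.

78.6

N = 7.
Strictly below 152: 5. Equal to 152: 1.
PR = (5 + 0.5·1)/7 × 100 = 78.6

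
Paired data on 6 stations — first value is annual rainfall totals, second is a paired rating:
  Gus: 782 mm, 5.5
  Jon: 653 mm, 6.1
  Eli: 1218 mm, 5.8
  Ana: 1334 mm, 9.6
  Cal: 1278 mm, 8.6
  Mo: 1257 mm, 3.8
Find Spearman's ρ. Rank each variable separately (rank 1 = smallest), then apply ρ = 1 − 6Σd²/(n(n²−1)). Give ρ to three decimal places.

0.486

Ranks of variable 1: 2, 1, 3, 6, 5, 4
Ranks of variable 2: 2, 4, 3, 6, 5, 1
d = r₁ − r₂: 0, -3, 0, 0, 0, 3
d²: 0, 9, 0, 0, 0, 9; Σd² = 18
ρ = 1 − 6·18/(6·35) = 1 − 108/210 = 0.486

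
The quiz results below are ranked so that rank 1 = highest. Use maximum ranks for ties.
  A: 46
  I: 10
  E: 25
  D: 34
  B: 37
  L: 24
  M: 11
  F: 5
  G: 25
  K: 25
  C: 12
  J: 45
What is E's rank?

Sorted (descending): 46, 45, 37, 34, 25, 25, 25, 24, 12, 11, 10, 5
The 3 values of 25 occupy positions 5–7 → each gets rank 7.
E has value 25 → rank 7.

7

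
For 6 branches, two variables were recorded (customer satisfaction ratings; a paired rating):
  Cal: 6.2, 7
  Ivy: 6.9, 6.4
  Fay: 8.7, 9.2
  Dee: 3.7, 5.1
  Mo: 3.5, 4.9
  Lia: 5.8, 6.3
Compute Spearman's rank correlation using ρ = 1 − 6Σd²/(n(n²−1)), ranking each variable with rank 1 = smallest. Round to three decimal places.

Ranks of variable 1: 4, 5, 6, 2, 1, 3
Ranks of variable 2: 5, 4, 6, 2, 1, 3
d = r₁ − r₂: -1, 1, 0, 0, 0, 0
d²: 1, 1, 0, 0, 0, 0; Σd² = 2
ρ = 1 − 6·2/(6·35) = 1 − 12/210 = 0.943

0.943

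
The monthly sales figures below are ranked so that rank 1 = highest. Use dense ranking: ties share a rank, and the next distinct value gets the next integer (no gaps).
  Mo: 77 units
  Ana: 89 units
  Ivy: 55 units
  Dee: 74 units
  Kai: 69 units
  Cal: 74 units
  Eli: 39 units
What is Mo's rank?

2

Sorted (descending): 89, 77, 74, 74, 69, 55, 39
The 2 values of 74 share dense rank 3.
Remaining distinct values take the next consecutive integers.
Mo has value 77 units → rank 2.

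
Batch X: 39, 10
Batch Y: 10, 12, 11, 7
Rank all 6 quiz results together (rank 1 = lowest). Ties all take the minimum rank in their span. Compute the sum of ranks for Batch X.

Sorted (ascending): 7, 10, 10, 11, 12, 39
The 2 values of 10 occupy positions 2–3 → each gets rank 2.
Batch X values → pooled ranks: 39→6, 10→2
Rank sum = 6 + 2 = 8

8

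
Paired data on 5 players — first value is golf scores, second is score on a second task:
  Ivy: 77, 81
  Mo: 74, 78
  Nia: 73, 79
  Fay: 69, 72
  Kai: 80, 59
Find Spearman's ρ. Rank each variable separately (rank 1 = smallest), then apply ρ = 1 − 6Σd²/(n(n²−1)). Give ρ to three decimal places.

Ranks of variable 1: 4, 3, 2, 1, 5
Ranks of variable 2: 5, 3, 4, 2, 1
d = r₁ − r₂: -1, 0, -2, -1, 4
d²: 1, 0, 4, 1, 16; Σd² = 22
ρ = 1 − 6·22/(5·24) = 1 − 132/120 = -0.100

-0.100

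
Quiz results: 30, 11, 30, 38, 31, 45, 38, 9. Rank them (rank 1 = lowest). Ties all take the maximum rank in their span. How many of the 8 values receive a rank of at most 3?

Sorted (ascending): 9, 11, 30, 30, 31, 38, 38, 45
The 2 values of 30 occupy positions 3–4 → each gets rank 4.
The 2 values of 38 occupy positions 6–7 → each gets rank 7.
Ranks ≤ 3: {1, 2} → 2 values.

2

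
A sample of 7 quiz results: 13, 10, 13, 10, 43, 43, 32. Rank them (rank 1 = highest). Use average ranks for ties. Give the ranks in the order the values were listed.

Sorted (descending): 43, 43, 32, 13, 13, 10, 10
The 2 values of 43 occupy positions 1–2 → average rank (1+2)/2 = 1.5.
The 2 values of 13 occupy positions 4–5 → average rank (4+5)/2 = 4.5.
The 2 values of 10 occupy positions 6–7 → average rank (6+7)/2 = 6.5.

4.5, 6.5, 4.5, 6.5, 1.5, 1.5, 3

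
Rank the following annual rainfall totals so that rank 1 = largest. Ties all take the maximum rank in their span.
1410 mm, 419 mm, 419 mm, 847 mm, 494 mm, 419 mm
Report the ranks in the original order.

Sorted (descending): 1410, 847, 494, 419, 419, 419
The 3 values of 419 occupy positions 4–6 → each gets rank 6.

1, 6, 6, 2, 3, 6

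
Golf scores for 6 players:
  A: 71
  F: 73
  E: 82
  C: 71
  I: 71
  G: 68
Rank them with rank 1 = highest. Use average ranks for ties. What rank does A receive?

4

Sorted (descending): 82, 73, 71, 71, 71, 68
The 3 values of 71 occupy positions 3–5 → average rank 4.
A has value 71 → rank 4.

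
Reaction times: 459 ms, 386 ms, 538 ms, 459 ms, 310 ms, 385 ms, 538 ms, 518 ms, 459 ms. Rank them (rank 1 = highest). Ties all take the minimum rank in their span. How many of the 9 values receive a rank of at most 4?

6

Sorted (descending): 538, 538, 518, 459, 459, 459, 386, 385, 310
The 2 values of 538 occupy positions 1–2 → each gets rank 1.
The 3 values of 459 occupy positions 4–6 → each gets rank 4.
Ranks ≤ 4: {1, 1, 3, 4, 4, 4} → 6 values.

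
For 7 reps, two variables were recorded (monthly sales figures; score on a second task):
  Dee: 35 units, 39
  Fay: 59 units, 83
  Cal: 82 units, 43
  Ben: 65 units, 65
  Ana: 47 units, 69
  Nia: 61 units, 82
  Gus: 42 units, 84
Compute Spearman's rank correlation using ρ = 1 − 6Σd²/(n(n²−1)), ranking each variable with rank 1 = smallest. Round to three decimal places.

Ranks of variable 1: 1, 4, 7, 6, 3, 5, 2
Ranks of variable 2: 1, 6, 2, 3, 4, 5, 7
d = r₁ − r₂: 0, -2, 5, 3, -1, 0, -5
d²: 0, 4, 25, 9, 1, 0, 25; Σd² = 64
ρ = 1 − 6·64/(7·48) = 1 − 384/336 = -0.143

-0.143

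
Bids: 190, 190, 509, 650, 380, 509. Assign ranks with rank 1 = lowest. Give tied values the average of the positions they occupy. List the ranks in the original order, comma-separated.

Sorted (ascending): 190, 190, 380, 509, 509, 650
The 2 values of 190 occupy positions 1–2 → average rank (1+2)/2 = 1.5.
The 2 values of 509 occupy positions 4–5 → average rank (4+5)/2 = 4.5.

1.5, 1.5, 4.5, 6, 3, 4.5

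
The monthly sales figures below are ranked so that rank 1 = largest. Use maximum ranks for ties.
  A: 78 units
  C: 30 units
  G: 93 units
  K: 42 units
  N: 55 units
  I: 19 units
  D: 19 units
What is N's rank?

Sorted (descending): 93, 78, 55, 42, 30, 19, 19
The 2 values of 19 occupy positions 6–7 → each gets rank 7.
N has value 55 units → rank 3.

3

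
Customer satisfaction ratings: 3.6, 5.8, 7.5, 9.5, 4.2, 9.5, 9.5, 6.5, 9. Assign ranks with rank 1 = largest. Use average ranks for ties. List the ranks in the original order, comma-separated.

9, 7, 5, 2, 8, 2, 2, 6, 4

Sorted (descending): 9.5, 9.5, 9.5, 9, 7.5, 6.5, 5.8, 4.2, 3.6
The 3 values of 9.5 occupy positions 1–3 → average rank 2.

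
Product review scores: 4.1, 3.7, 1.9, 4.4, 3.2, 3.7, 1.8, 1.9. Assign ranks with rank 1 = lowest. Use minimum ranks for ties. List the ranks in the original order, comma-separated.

7, 5, 2, 8, 4, 5, 1, 2

Sorted (ascending): 1.8, 1.9, 1.9, 3.2, 3.7, 3.7, 4.1, 4.4
The 2 values of 1.9 occupy positions 2–3 → each gets rank 2.
The 2 values of 3.7 occupy positions 5–6 → each gets rank 5.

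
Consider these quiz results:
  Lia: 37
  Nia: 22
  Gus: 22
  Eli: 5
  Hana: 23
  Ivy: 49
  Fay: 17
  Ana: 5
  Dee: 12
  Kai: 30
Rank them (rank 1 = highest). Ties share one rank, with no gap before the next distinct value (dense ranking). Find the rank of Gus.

Sorted (descending): 49, 37, 30, 23, 22, 22, 17, 12, 5, 5
The 2 values of 22 share dense rank 5.
The 2 values of 5 share dense rank 8.
Remaining distinct values take the next consecutive integers.
Gus has value 22 → rank 5.

5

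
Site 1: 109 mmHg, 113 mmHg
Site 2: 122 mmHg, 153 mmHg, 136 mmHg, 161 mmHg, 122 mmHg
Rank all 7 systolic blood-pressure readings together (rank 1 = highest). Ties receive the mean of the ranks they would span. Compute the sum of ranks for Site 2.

Sorted (descending): 161, 153, 136, 122, 122, 113, 109
The 2 values of 122 occupy positions 4–5 → average rank (4+5)/2 = 4.5.
Site 2 values → pooled ranks: 122→4.5, 153→2, 136→3, 161→1, 122→4.5
Rank sum = 4.5 + 2 + 3 + 1 + 4.5 = 15

15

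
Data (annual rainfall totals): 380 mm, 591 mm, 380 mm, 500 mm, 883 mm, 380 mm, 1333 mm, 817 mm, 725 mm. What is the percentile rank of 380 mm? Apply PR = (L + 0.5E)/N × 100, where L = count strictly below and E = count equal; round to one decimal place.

16.7

N = 9.
Strictly below 380: 0. Equal to 380: 3.
PR = (0 + 0.5·3)/9 × 100 = 16.7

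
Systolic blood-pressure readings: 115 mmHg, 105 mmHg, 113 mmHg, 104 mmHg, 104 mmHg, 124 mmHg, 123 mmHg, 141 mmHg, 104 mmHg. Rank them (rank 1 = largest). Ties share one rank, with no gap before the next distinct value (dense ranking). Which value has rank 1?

Sorted (descending): 141, 124, 123, 115, 113, 105, 104, 104, 104
The 3 values of 104 share dense rank 7.
Remaining distinct values take the next consecutive integers.
Rank 1 → value 141.

141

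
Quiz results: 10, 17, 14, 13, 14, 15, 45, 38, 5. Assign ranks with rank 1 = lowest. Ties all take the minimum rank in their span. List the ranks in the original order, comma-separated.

2, 7, 4, 3, 4, 6, 9, 8, 1

Sorted (ascending): 5, 10, 13, 14, 14, 15, 17, 38, 45
The 2 values of 14 occupy positions 4–5 → each gets rank 4.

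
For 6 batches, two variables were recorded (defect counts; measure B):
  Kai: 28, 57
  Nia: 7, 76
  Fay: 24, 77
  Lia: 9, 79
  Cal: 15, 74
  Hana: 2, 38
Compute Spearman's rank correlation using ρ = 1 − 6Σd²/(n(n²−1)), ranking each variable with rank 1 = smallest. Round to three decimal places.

Ranks of variable 1: 6, 2, 5, 3, 4, 1
Ranks of variable 2: 2, 4, 5, 6, 3, 1
d = r₁ − r₂: 4, -2, 0, -3, 1, 0
d²: 16, 4, 0, 9, 1, 0; Σd² = 30
ρ = 1 − 6·30/(6·35) = 1 − 180/210 = 0.143

0.143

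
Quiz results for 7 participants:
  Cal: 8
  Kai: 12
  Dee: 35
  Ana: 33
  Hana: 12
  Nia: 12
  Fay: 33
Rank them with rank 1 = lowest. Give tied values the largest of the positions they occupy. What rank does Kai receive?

Sorted (ascending): 8, 12, 12, 12, 33, 33, 35
The 3 values of 12 occupy positions 2–4 → each gets rank 4.
The 2 values of 33 occupy positions 5–6 → each gets rank 6.
Kai has value 12 → rank 4.

4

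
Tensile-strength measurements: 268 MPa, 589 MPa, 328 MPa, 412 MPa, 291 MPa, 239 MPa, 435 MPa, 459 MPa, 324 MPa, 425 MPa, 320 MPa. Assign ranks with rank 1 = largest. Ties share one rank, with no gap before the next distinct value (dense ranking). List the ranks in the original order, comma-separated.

10, 1, 6, 5, 9, 11, 3, 2, 7, 4, 8

Sorted (descending): 589, 459, 435, 425, 412, 328, 324, 320, 291, 268, 239
No ties — each value takes its position as its rank.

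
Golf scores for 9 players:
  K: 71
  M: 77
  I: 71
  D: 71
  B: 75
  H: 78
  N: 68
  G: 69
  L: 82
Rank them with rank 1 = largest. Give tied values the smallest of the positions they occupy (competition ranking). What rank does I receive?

5

Sorted (descending): 82, 78, 77, 75, 71, 71, 71, 69, 68
The 3 values of 71 occupy positions 5–7 → each gets rank 5.
I has value 71 → rank 5.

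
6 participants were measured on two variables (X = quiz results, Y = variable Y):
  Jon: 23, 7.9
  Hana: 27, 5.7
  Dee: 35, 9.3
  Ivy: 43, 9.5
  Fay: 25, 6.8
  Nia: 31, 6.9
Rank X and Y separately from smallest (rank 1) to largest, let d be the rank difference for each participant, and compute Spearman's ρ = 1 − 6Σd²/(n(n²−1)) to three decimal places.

0.600

Ranks of variable 1: 1, 3, 5, 6, 2, 4
Ranks of variable 2: 4, 1, 5, 6, 2, 3
d = r₁ − r₂: -3, 2, 0, 0, 0, 1
d²: 9, 4, 0, 0, 0, 1; Σd² = 14
ρ = 1 − 6·14/(6·35) = 1 − 84/210 = 0.600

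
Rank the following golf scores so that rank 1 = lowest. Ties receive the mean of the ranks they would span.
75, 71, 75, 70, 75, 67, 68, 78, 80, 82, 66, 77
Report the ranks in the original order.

Sorted (ascending): 66, 67, 68, 70, 71, 75, 75, 75, 77, 78, 80, 82
The 3 values of 75 occupy positions 6–8 → average rank 7.

7, 5, 7, 4, 7, 2, 3, 10, 11, 12, 1, 9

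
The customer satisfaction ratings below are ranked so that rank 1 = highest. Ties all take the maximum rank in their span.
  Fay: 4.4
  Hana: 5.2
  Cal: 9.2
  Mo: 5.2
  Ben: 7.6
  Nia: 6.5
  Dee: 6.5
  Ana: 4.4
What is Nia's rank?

Sorted (descending): 9.2, 7.6, 6.5, 6.5, 5.2, 5.2, 4.4, 4.4
The 2 values of 6.5 occupy positions 3–4 → each gets rank 4.
The 2 values of 5.2 occupy positions 5–6 → each gets rank 6.
The 2 values of 4.4 occupy positions 7–8 → each gets rank 8.
Nia has value 6.5 → rank 4.

4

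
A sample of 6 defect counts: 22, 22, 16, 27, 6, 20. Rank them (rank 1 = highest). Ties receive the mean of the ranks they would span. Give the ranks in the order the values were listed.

2.5, 2.5, 5, 1, 6, 4

Sorted (descending): 27, 22, 22, 20, 16, 6
The 2 values of 22 occupy positions 2–3 → average rank (2+3)/2 = 2.5.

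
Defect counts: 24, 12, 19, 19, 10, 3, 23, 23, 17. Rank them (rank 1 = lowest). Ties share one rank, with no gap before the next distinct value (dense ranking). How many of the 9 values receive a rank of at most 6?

Sorted (ascending): 3, 10, 12, 17, 19, 19, 23, 23, 24
The 2 values of 19 share dense rank 5.
The 2 values of 23 share dense rank 6.
Remaining distinct values take the next consecutive integers.
Ranks ≤ 6: {1, 2, 3, 4, 5, 5, 6, 6} → 8 values.

8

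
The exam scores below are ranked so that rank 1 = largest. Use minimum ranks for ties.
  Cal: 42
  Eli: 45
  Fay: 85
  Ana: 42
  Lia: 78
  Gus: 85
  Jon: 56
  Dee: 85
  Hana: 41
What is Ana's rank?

Sorted (descending): 85, 85, 85, 78, 56, 45, 42, 42, 41
The 3 values of 85 occupy positions 1–3 → each gets rank 1.
The 2 values of 42 occupy positions 7–8 → each gets rank 7.
Ana has value 42 → rank 7.

7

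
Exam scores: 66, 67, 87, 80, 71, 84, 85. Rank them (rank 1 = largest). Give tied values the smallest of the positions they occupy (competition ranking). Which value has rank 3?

84

Sorted (descending): 87, 85, 84, 80, 71, 67, 66
No ties — each value takes its position as its rank.
Rank 3 → value 84.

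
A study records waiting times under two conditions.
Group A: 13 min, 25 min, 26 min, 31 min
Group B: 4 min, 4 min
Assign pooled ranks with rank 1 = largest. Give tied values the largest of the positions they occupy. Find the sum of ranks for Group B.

Sorted (descending): 31, 26, 25, 13, 4, 4
The 2 values of 4 occupy positions 5–6 → each gets rank 6.
Group B values → pooled ranks: 4→6, 4→6
Rank sum = 6 + 6 = 12

12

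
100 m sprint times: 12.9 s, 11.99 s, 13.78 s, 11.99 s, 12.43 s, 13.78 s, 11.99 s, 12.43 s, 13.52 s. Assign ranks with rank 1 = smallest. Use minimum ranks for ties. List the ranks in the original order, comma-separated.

6, 1, 8, 1, 4, 8, 1, 4, 7

Sorted (ascending): 11.99, 11.99, 11.99, 12.43, 12.43, 12.9, 13.52, 13.78, 13.78
The 3 values of 11.99 occupy positions 1–3 → each gets rank 1.
The 2 values of 12.43 occupy positions 4–5 → each gets rank 4.
The 2 values of 13.78 occupy positions 8–9 → each gets rank 8.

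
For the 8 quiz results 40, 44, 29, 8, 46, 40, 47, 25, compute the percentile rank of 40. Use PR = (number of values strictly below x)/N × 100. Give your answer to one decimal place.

N = 8.
Strictly below 40: 3. Equal to 40: 2.
PR = 3/8 × 100 = 37.5

37.5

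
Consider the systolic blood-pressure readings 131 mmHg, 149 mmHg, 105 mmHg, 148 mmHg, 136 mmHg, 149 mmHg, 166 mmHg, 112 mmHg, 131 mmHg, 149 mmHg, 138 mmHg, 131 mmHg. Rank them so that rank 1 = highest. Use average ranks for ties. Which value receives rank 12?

105

Sorted (descending): 166, 149, 149, 149, 148, 138, 136, 131, 131, 131, 112, 105
The 3 values of 149 occupy positions 2–4 → average rank 3.
The 3 values of 131 occupy positions 8–10 → average rank 9.
Rank 12 → value 105.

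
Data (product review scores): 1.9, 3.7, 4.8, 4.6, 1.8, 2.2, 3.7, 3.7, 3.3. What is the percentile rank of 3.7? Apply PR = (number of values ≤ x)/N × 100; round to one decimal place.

N = 9.
Strictly below 3.7: 4. Equal to 3.7: 3.
PR = 7/9 × 100 = 77.8

77.8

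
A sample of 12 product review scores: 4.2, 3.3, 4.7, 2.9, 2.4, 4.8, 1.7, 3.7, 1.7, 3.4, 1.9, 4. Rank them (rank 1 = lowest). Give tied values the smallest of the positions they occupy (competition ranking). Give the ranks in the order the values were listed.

10, 6, 11, 5, 4, 12, 1, 8, 1, 7, 3, 9

Sorted (ascending): 1.7, 1.7, 1.9, 2.4, 2.9, 3.3, 3.4, 3.7, 4, 4.2, 4.7, 4.8
The 2 values of 1.7 occupy positions 1–2 → each gets rank 1.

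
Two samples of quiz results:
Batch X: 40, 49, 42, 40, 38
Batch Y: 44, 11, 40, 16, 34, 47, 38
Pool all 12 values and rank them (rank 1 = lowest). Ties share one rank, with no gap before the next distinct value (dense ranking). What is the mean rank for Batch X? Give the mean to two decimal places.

Sorted (ascending): 11, 16, 34, 38, 38, 40, 40, 40, 42, 44, 47, 49
The 2 values of 38 share dense rank 4.
The 3 values of 40 share dense rank 5.
Remaining distinct values take the next consecutive integers.
Batch X values → pooled ranks: 40→5, 49→9, 42→6, 40→5, 38→4
Mean rank = (5 + 9 + 6 + 5 + 4) / 5 = 5.80

5.80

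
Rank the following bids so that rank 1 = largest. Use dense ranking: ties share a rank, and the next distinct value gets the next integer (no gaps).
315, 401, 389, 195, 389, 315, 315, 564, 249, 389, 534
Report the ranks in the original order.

Sorted (descending): 564, 534, 401, 389, 389, 389, 315, 315, 315, 249, 195
The 3 values of 389 share dense rank 4.
The 3 values of 315 share dense rank 5.
Remaining distinct values take the next consecutive integers.

5, 3, 4, 7, 4, 5, 5, 1, 6, 4, 2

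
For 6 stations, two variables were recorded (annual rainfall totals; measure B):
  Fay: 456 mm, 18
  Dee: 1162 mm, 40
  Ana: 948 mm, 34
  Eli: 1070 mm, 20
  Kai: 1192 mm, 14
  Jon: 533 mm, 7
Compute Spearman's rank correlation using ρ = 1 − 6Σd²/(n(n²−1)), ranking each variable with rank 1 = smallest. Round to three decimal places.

Ranks of variable 1: 1, 5, 3, 4, 6, 2
Ranks of variable 2: 3, 6, 5, 4, 2, 1
d = r₁ − r₂: -2, -1, -2, 0, 4, 1
d²: 4, 1, 4, 0, 16, 1; Σd² = 26
ρ = 1 − 6·26/(6·35) = 1 − 156/210 = 0.257

0.257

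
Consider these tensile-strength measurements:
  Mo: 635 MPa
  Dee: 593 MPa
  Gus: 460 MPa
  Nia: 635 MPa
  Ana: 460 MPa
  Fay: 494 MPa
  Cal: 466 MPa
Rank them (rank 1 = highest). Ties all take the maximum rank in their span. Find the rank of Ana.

Sorted (descending): 635, 635, 593, 494, 466, 460, 460
The 2 values of 635 occupy positions 1–2 → each gets rank 2.
The 2 values of 460 occupy positions 6–7 → each gets rank 7.
Ana has value 460 MPa → rank 7.

7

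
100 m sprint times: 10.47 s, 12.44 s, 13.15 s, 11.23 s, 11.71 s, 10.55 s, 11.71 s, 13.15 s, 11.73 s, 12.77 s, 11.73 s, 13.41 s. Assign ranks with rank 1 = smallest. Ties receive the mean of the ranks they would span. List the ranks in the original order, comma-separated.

1, 8, 10.5, 3, 4.5, 2, 4.5, 10.5, 6.5, 9, 6.5, 12

Sorted (ascending): 10.47, 10.55, 11.23, 11.71, 11.71, 11.73, 11.73, 12.44, 12.77, 13.15, 13.15, 13.41
The 2 values of 11.71 occupy positions 4–5 → average rank (4+5)/2 = 4.5.
The 2 values of 11.73 occupy positions 6–7 → average rank (6+7)/2 = 6.5.
The 2 values of 13.15 occupy positions 10–11 → average rank (10+11)/2 = 10.5.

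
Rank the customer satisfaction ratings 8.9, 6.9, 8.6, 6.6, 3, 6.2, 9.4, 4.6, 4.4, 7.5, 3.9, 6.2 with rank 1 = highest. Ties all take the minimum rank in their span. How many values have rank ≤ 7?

8

Sorted (descending): 9.4, 8.9, 8.6, 7.5, 6.9, 6.6, 6.2, 6.2, 4.6, 4.4, 3.9, 3
The 2 values of 6.2 occupy positions 7–8 → each gets rank 7.
Ranks ≤ 7: {1, 2, 3, 4, 5, 6, 7, 7} → 8 values.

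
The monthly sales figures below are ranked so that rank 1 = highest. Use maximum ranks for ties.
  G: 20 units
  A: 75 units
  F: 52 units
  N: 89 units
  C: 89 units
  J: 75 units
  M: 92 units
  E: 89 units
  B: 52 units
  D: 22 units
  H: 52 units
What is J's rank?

Sorted (descending): 92, 89, 89, 89, 75, 75, 52, 52, 52, 22, 20
The 3 values of 89 occupy positions 2–4 → each gets rank 4.
The 2 values of 75 occupy positions 5–6 → each gets rank 6.
The 3 values of 52 occupy positions 7–9 → each gets rank 9.
J has value 75 units → rank 6.

6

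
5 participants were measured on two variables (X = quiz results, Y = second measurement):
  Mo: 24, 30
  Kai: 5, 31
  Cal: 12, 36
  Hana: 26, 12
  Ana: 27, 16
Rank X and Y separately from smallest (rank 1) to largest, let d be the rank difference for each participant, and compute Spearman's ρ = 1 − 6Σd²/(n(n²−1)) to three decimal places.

Ranks of variable 1: 3, 1, 2, 4, 5
Ranks of variable 2: 3, 4, 5, 1, 2
d = r₁ − r₂: 0, -3, -3, 3, 3
d²: 0, 9, 9, 9, 9; Σd² = 36
ρ = 1 − 6·36/(5·24) = 1 − 216/120 = -0.800

-0.800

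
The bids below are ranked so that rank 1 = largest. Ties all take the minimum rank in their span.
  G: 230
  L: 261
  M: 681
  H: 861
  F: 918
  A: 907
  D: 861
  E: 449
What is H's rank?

Sorted (descending): 918, 907, 861, 861, 681, 449, 261, 230
The 2 values of 861 occupy positions 3–4 → each gets rank 3.
H has value 861 → rank 3.

3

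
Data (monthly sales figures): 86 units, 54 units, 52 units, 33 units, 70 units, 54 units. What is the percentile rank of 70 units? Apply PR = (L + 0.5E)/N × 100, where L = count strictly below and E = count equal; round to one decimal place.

75.0

N = 6.
Strictly below 70: 4. Equal to 70: 1.
PR = (4 + 0.5·1)/6 × 100 = 75.0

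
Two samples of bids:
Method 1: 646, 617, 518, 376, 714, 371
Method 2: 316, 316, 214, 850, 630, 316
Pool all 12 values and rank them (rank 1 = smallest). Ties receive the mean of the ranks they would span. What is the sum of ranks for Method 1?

47

Sorted (ascending): 214, 316, 316, 316, 371, 376, 518, 617, 630, 646, 714, 850
The 3 values of 316 occupy positions 2–4 → average rank 3.
Method 1 values → pooled ranks: 646→10, 617→8, 518→7, 376→6, 714→11, 371→5
Rank sum = 10 + 8 + 7 + 6 + 11 + 5 = 47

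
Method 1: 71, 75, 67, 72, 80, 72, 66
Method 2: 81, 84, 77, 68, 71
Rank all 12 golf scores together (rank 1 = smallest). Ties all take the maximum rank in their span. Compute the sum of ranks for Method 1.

Sorted (ascending): 66, 67, 68, 71, 71, 72, 72, 75, 77, 80, 81, 84
The 2 values of 71 occupy positions 4–5 → each gets rank 5.
The 2 values of 72 occupy positions 6–7 → each gets rank 7.
Method 1 values → pooled ranks: 71→5, 75→8, 67→2, 72→7, 80→10, 72→7, 66→1
Rank sum = 5 + 8 + 2 + 7 + 10 + 7 + 1 = 40

40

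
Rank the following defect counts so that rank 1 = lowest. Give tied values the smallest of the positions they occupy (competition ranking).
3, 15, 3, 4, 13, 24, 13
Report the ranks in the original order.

Sorted (ascending): 3, 3, 4, 13, 13, 15, 24
The 2 values of 3 occupy positions 1–2 → each gets rank 1.
The 2 values of 13 occupy positions 4–5 → each gets rank 4.

1, 6, 1, 3, 4, 7, 4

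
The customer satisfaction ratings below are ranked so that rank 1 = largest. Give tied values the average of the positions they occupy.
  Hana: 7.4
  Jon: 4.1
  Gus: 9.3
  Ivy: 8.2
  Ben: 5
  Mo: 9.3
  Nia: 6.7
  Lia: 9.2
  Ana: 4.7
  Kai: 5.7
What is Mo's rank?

1.5

Sorted (descending): 9.3, 9.3, 9.2, 8.2, 7.4, 6.7, 5.7, 5, 4.7, 4.1
The 2 values of 9.3 occupy positions 1–2 → average rank (1+2)/2 = 1.5.
Mo has value 9.3 → rank 1.5.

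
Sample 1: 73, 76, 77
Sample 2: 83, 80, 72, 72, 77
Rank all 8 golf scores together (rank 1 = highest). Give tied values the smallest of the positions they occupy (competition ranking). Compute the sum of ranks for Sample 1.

Sorted (descending): 83, 80, 77, 77, 76, 73, 72, 72
The 2 values of 77 occupy positions 3–4 → each gets rank 3.
The 2 values of 72 occupy positions 7–8 → each gets rank 7.
Sample 1 values → pooled ranks: 73→6, 76→5, 77→3
Rank sum = 6 + 5 + 3 = 14

14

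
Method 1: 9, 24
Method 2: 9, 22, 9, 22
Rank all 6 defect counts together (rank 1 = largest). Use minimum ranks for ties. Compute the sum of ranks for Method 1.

5

Sorted (descending): 24, 22, 22, 9, 9, 9
The 2 values of 22 occupy positions 2–3 → each gets rank 2.
The 3 values of 9 occupy positions 4–6 → each gets rank 4.
Method 1 values → pooled ranks: 9→4, 24→1
Rank sum = 4 + 1 = 5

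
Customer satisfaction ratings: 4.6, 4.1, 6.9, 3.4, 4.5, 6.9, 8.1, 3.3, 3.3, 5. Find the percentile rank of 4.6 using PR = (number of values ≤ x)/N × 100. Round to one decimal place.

60.0

N = 10.
Strictly below 4.6: 5. Equal to 4.6: 1.
PR = 6/10 × 100 = 60.0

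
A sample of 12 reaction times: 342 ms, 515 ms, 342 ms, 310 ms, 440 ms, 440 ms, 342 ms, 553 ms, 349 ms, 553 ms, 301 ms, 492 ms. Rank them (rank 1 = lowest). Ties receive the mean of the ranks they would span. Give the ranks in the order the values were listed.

Sorted (ascending): 301, 310, 342, 342, 342, 349, 440, 440, 492, 515, 553, 553
The 3 values of 342 occupy positions 3–5 → average rank 4.
The 2 values of 440 occupy positions 7–8 → average rank (7+8)/2 = 7.5.
The 2 values of 553 occupy positions 11–12 → average rank (11+12)/2 = 11.5.

4, 10, 4, 2, 7.5, 7.5, 4, 11.5, 6, 11.5, 1, 9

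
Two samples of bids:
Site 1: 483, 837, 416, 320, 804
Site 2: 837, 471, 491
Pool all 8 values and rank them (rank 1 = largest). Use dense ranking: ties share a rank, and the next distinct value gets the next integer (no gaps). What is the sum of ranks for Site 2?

Sorted (descending): 837, 837, 804, 491, 483, 471, 416, 320
The 2 values of 837 share dense rank 1.
Remaining distinct values take the next consecutive integers.
Site 2 values → pooled ranks: 837→1, 471→5, 491→3
Rank sum = 1 + 5 + 3 = 9

9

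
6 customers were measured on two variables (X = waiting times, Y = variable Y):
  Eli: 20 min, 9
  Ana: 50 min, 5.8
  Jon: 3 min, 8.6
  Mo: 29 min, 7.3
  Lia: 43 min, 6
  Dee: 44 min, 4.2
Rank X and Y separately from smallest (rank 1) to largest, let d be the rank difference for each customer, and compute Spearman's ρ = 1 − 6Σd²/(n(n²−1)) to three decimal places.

Ranks of variable 1: 2, 6, 1, 3, 4, 5
Ranks of variable 2: 6, 2, 5, 4, 3, 1
d = r₁ − r₂: -4, 4, -4, -1, 1, 4
d²: 16, 16, 16, 1, 1, 16; Σd² = 66
ρ = 1 − 6·66/(6·35) = 1 − 396/210 = -0.886

-0.886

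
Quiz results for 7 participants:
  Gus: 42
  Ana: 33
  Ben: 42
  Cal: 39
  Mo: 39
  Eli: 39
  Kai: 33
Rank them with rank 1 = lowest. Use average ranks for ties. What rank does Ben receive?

Sorted (ascending): 33, 33, 39, 39, 39, 42, 42
The 2 values of 33 occupy positions 1–2 → average rank (1+2)/2 = 1.5.
The 3 values of 39 occupy positions 3–5 → average rank 4.
The 2 values of 42 occupy positions 6–7 → average rank (6+7)/2 = 6.5.
Ben has value 42 → rank 6.5.

6.5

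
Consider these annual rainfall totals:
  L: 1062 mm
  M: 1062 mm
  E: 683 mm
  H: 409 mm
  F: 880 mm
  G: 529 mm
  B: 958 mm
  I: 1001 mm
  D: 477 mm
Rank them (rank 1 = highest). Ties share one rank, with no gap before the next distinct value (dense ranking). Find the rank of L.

1

Sorted (descending): 1062, 1062, 1001, 958, 880, 683, 529, 477, 409
The 2 values of 1062 share dense rank 1.
Remaining distinct values take the next consecutive integers.
L has value 1062 mm → rank 1.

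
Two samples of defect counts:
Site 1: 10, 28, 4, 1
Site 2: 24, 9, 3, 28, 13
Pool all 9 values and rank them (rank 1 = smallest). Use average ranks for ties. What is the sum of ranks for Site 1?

17.5

Sorted (ascending): 1, 3, 4, 9, 10, 13, 24, 28, 28
The 2 values of 28 occupy positions 8–9 → average rank (8+9)/2 = 8.5.
Site 1 values → pooled ranks: 10→5, 28→8.5, 4→3, 1→1
Rank sum = 5 + 8.5 + 3 + 1 = 17.5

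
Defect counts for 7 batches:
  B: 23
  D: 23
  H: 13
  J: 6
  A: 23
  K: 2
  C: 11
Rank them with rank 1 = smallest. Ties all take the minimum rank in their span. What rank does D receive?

5

Sorted (ascending): 2, 6, 11, 13, 23, 23, 23
The 3 values of 23 occupy positions 5–7 → each gets rank 5.
D has value 23 → rank 5.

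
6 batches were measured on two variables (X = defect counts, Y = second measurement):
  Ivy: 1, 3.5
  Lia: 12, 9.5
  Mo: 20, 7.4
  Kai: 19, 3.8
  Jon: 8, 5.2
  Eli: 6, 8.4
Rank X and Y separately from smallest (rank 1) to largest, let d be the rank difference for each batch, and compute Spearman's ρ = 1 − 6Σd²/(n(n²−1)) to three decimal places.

Ranks of variable 1: 1, 4, 6, 5, 3, 2
Ranks of variable 2: 1, 6, 4, 2, 3, 5
d = r₁ − r₂: 0, -2, 2, 3, 0, -3
d²: 0, 4, 4, 9, 0, 9; Σd² = 26
ρ = 1 − 6·26/(6·35) = 1 − 156/210 = 0.257

0.257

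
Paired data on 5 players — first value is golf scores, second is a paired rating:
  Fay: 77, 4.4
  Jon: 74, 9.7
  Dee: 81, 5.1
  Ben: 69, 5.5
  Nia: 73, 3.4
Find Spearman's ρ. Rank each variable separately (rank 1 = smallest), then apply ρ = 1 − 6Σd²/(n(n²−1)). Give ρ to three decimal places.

-0.100

Ranks of variable 1: 4, 3, 5, 1, 2
Ranks of variable 2: 2, 5, 3, 4, 1
d = r₁ − r₂: 2, -2, 2, -3, 1
d²: 4, 4, 4, 9, 1; Σd² = 22
ρ = 1 − 6·22/(5·24) = 1 − 132/120 = -0.100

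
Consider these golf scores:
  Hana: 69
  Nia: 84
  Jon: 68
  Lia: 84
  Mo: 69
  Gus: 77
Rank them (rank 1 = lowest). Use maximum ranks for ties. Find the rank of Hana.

Sorted (ascending): 68, 69, 69, 77, 84, 84
The 2 values of 69 occupy positions 2–3 → each gets rank 3.
The 2 values of 84 occupy positions 5–6 → each gets rank 6.
Hana has value 69 → rank 3.

3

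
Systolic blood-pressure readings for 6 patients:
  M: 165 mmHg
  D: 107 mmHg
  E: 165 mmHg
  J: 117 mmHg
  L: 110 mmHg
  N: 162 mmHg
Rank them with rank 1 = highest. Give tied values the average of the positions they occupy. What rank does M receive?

1.5

Sorted (descending): 165, 165, 162, 117, 110, 107
The 2 values of 165 occupy positions 1–2 → average rank (1+2)/2 = 1.5.
M has value 165 mmHg → rank 1.5.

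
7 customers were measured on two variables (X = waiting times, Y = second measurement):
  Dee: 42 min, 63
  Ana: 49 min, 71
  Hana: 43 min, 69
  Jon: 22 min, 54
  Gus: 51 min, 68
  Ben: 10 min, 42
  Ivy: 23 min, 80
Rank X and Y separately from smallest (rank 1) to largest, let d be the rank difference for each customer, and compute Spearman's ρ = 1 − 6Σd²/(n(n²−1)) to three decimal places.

0.536

Ranks of variable 1: 4, 6, 5, 2, 7, 1, 3
Ranks of variable 2: 3, 6, 5, 2, 4, 1, 7
d = r₁ − r₂: 1, 0, 0, 0, 3, 0, -4
d²: 1, 0, 0, 0, 9, 0, 16; Σd² = 26
ρ = 1 − 6·26/(7·48) = 1 − 156/336 = 0.536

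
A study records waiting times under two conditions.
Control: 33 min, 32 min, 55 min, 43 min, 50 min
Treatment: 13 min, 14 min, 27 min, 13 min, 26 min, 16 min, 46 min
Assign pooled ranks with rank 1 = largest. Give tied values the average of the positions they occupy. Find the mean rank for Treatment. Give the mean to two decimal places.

Sorted (descending): 55, 50, 46, 43, 33, 32, 27, 26, 16, 14, 13, 13
The 2 values of 13 occupy positions 11–12 → average rank (11+12)/2 = 11.5.
Treatment values → pooled ranks: 13→11.5, 14→10, 27→7, 13→11.5, 26→8, 16→9, 46→3
Mean rank = (11.5 + 10 + 7 + 11.5 + 8 + 9 + 3) / 7 = 8.57

8.57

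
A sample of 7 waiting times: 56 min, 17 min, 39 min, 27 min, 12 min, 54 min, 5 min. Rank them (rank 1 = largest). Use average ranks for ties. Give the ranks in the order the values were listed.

Sorted (descending): 56, 54, 39, 27, 17, 12, 5
No ties — each value takes its position as its rank.

1, 5, 3, 4, 6, 2, 7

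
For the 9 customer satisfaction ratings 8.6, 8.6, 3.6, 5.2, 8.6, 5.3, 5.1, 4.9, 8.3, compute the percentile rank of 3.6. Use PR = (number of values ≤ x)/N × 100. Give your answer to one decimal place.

N = 9.
Strictly below 3.6: 0. Equal to 3.6: 1.
PR = 1/9 × 100 = 11.1

11.1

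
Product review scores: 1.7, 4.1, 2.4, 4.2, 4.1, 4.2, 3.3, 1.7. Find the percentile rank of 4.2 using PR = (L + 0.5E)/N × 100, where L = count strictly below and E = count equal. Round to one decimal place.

87.5

N = 8.
Strictly below 4.2: 6. Equal to 4.2: 2.
PR = (6 + 0.5·2)/8 × 100 = 87.5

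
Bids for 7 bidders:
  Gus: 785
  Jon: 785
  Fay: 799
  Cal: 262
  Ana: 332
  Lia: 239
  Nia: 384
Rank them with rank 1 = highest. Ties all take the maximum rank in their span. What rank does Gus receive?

3

Sorted (descending): 799, 785, 785, 384, 332, 262, 239
The 2 values of 785 occupy positions 2–3 → each gets rank 3.
Gus has value 785 → rank 3.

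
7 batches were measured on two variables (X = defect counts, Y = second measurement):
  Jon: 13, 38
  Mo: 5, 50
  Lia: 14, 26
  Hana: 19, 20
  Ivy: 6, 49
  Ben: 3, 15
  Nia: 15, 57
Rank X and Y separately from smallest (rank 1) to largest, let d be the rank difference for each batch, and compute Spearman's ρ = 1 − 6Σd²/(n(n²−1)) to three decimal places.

Ranks of variable 1: 4, 2, 5, 7, 3, 1, 6
Ranks of variable 2: 4, 6, 3, 2, 5, 1, 7
d = r₁ − r₂: 0, -4, 2, 5, -2, 0, -1
d²: 0, 16, 4, 25, 4, 0, 1; Σd² = 50
ρ = 1 − 6·50/(7·48) = 1 − 300/336 = 0.107

0.107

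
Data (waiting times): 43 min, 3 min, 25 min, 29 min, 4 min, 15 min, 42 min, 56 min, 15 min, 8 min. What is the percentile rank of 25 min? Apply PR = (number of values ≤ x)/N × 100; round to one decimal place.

60.0

N = 10.
Strictly below 25: 5. Equal to 25: 1.
PR = 6/10 × 100 = 60.0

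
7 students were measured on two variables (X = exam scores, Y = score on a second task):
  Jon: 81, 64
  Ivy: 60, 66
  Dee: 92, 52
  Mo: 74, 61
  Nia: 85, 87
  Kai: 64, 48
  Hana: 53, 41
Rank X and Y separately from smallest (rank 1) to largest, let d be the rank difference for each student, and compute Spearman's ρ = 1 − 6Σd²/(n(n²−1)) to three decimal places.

Ranks of variable 1: 5, 2, 7, 4, 6, 3, 1
Ranks of variable 2: 5, 6, 3, 4, 7, 2, 1
d = r₁ − r₂: 0, -4, 4, 0, -1, 1, 0
d²: 0, 16, 16, 0, 1, 1, 0; Σd² = 34
ρ = 1 − 6·34/(7·48) = 1 − 204/336 = 0.393

0.393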